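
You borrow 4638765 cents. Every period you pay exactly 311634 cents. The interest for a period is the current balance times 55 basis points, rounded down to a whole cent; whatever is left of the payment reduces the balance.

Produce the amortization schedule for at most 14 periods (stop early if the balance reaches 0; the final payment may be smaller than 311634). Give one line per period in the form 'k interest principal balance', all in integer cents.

1. interest=⌊4638765·55/10000⌋=25513; principal=311634-25513=286121; balance=4638765-286121=4352644
2. interest=⌊4352644·55/10000⌋=23939; principal=311634-23939=287695; balance=4352644-287695=4064949
3. interest=⌊4064949·55/10000⌋=22357; principal=311634-22357=289277; balance=4064949-289277=3775672
4. interest=⌊3775672·55/10000⌋=20766; principal=311634-20766=290868; balance=3775672-290868=3484804
5. interest=⌊3484804·55/10000⌋=19166; principal=311634-19166=292468; balance=3484804-292468=3192336
6. interest=⌊3192336·55/10000⌋=17557; principal=311634-17557=294077; balance=3192336-294077=2898259
7. interest=⌊2898259·55/10000⌋=15940; principal=311634-15940=295694; balance=2898259-295694=2602565
8. interest=⌊2602565·55/10000⌋=14314; principal=311634-14314=297320; balance=2602565-297320=2305245
9. interest=⌊2305245·55/10000⌋=12678; principal=311634-12678=298956; balance=2305245-298956=2006289
10. interest=⌊2006289·55/10000⌋=11034; principal=311634-11034=300600; balance=2006289-300600=1705689
11. interest=⌊1705689·55/10000⌋=9381; principal=311634-9381=302253; balance=1705689-302253=1403436
12. interest=⌊1403436·55/10000⌋=7718; principal=311634-7718=303916; balance=1403436-303916=1099520
13. interest=⌊1099520·55/10000⌋=6047; principal=311634-6047=305587; balance=1099520-305587=793933
14. interest=⌊793933·55/10000⌋=4366; principal=311634-4366=307268; balance=793933-307268=486665

1 25513 286121 4352644
2 23939 287695 4064949
3 22357 289277 3775672
4 20766 290868 3484804
5 19166 292468 3192336
6 17557 294077 2898259
7 15940 295694 2602565
8 14314 297320 2305245
9 12678 298956 2006289
10 11034 300600 1705689
11 9381 302253 1403436
12 7718 303916 1099520
13 6047 305587 793933
14 4366 307268 486665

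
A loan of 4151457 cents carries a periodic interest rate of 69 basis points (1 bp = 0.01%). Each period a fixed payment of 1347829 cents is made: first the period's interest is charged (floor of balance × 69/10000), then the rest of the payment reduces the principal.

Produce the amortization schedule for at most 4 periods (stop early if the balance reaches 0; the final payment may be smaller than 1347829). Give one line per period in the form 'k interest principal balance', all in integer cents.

1. interest=⌊4151457·69/10000⌋=28645; principal=1347829-28645=1319184; balance=4151457-1319184=2832273
2. interest=⌊2832273·69/10000⌋=19542; principal=1347829-19542=1328287; balance=2832273-1328287=1503986
3. interest=⌊1503986·69/10000⌋=10377; principal=1347829-10377=1337452; balance=1503986-1337452=166534
4. interest=⌊166534·69/10000⌋=1149; principal=min(1347829-1149,166534)=166534; balance=166534-166534=0

1 28645 1319184 2832273
2 19542 1328287 1503986
3 10377 1337452 166534
4 1149 166534 0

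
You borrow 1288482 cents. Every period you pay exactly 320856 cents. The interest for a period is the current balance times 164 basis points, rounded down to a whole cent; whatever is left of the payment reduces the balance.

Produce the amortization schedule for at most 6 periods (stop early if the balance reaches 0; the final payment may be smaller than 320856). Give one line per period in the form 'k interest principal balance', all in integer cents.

1. interest=⌊1288482·164/10000⌋=21131; principal=320856-21131=299725; balance=1288482-299725=988757
2. interest=⌊988757·164/10000⌋=16215; principal=320856-16215=304641; balance=988757-304641=684116
3. interest=⌊684116·164/10000⌋=11219; principal=320856-11219=309637; balance=684116-309637=374479
4. interest=⌊374479·164/10000⌋=6141; principal=320856-6141=314715; balance=374479-314715=59764
5. interest=⌊59764·164/10000⌋=980; principal=min(320856-980,59764)=59764; balance=59764-59764=0

1 21131 299725 988757
2 16215 304641 684116
3 11219 309637 374479
4 6141 314715 59764
5 980 59764 0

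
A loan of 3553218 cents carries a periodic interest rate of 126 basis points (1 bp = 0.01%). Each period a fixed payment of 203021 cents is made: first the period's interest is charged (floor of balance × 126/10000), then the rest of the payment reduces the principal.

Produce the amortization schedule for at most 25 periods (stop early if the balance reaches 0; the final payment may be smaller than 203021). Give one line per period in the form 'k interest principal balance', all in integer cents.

1 44770 158251 3394967
2 42776 160245 3234722
3 40757 162264 3072458
4 38712 164309 2908149
5 36642 166379 2741770
6 34546 168475 2573295
7 32423 170598 2402697
8 30273 172748 2229949
9 28097 174924 2055025
10 25893 177128 1877897
11 23661 179360 1698537
12 21401 181620 1516917
13 19113 183908 1333009
14 16795 186226 1146783
15 14449 188572 958211
16 12073 190948 767263
17 9667 193354 573909
18 7231 195790 378119
19 4764 198257 179862
20 2266 179862 0

1. interest=⌊3553218·126/10000⌋=44770; principal=203021-44770=158251; balance=3553218-158251=3394967
2. interest=⌊3394967·126/10000⌋=42776; principal=203021-42776=160245; balance=3394967-160245=3234722
3. interest=⌊3234722·126/10000⌋=40757; principal=203021-40757=162264; balance=3234722-162264=3072458
4. interest=⌊3072458·126/10000⌋=38712; principal=203021-38712=164309; balance=3072458-164309=2908149
5. interest=⌊2908149·126/10000⌋=36642; principal=203021-36642=166379; balance=2908149-166379=2741770
6. interest=⌊2741770·126/10000⌋=34546; principal=203021-34546=168475; balance=2741770-168475=2573295
7. interest=⌊2573295·126/10000⌋=32423; principal=203021-32423=170598; balance=2573295-170598=2402697
8. interest=⌊2402697·126/10000⌋=30273; principal=203021-30273=172748; balance=2402697-172748=2229949
9. interest=⌊2229949·126/10000⌋=28097; principal=203021-28097=174924; balance=2229949-174924=2055025
10. interest=⌊2055025·126/10000⌋=25893; principal=203021-25893=177128; balance=2055025-177128=1877897
11. interest=⌊1877897·126/10000⌋=23661; principal=203021-23661=179360; balance=1877897-179360=1698537
12. interest=⌊1698537·126/10000⌋=21401; principal=203021-21401=181620; balance=1698537-181620=1516917
13. interest=⌊1516917·126/10000⌋=19113; principal=203021-19113=183908; balance=1516917-183908=1333009
14. interest=⌊1333009·126/10000⌋=16795; principal=203021-16795=186226; balance=1333009-186226=1146783
15. interest=⌊1146783·126/10000⌋=14449; principal=203021-14449=188572; balance=1146783-188572=958211
16. interest=⌊958211·126/10000⌋=12073; principal=203021-12073=190948; balance=958211-190948=767263
17. interest=⌊767263·126/10000⌋=9667; principal=203021-9667=193354; balance=767263-193354=573909
18. interest=⌊573909·126/10000⌋=7231; principal=203021-7231=195790; balance=573909-195790=378119
19. interest=⌊378119·126/10000⌋=4764; principal=203021-4764=198257; balance=378119-198257=179862
20. interest=⌊179862·126/10000⌋=2266; principal=min(203021-2266,179862)=179862; balance=179862-179862=0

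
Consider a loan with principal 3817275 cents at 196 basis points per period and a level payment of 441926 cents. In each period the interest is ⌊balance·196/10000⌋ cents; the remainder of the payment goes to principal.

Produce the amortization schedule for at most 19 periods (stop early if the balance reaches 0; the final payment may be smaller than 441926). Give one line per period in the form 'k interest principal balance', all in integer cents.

1 74818 367108 3450167
2 67623 374303 3075864
3 60286 381640 2694224
4 52806 389120 2305104
5 45180 396746 1908358
6 37403 404523 1503835
7 29475 412451 1091384
8 21391 420535 670849
9 13148 428778 242071
10 4744 242071 0

1. interest=⌊3817275·196/10000⌋=74818; principal=441926-74818=367108; balance=3817275-367108=3450167
2. interest=⌊3450167·196/10000⌋=67623; principal=441926-67623=374303; balance=3450167-374303=3075864
3. interest=⌊3075864·196/10000⌋=60286; principal=441926-60286=381640; balance=3075864-381640=2694224
4. interest=⌊2694224·196/10000⌋=52806; principal=441926-52806=389120; balance=2694224-389120=2305104
5. interest=⌊2305104·196/10000⌋=45180; principal=441926-45180=396746; balance=2305104-396746=1908358
6. interest=⌊1908358·196/10000⌋=37403; principal=441926-37403=404523; balance=1908358-404523=1503835
7. interest=⌊1503835·196/10000⌋=29475; principal=441926-29475=412451; balance=1503835-412451=1091384
8. interest=⌊1091384·196/10000⌋=21391; principal=441926-21391=420535; balance=1091384-420535=670849
9. interest=⌊670849·196/10000⌋=13148; principal=441926-13148=428778; balance=670849-428778=242071
10. interest=⌊242071·196/10000⌋=4744; principal=min(441926-4744,242071)=242071; balance=242071-242071=0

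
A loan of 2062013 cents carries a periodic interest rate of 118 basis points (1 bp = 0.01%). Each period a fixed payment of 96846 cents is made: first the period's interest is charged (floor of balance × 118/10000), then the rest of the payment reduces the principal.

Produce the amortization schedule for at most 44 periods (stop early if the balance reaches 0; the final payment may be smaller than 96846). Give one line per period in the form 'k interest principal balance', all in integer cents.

1. interest=⌊2062013·118/10000⌋=24331; principal=96846-24331=72515; balance=2062013-72515=1989498
2. interest=⌊1989498·118/10000⌋=23476; principal=96846-23476=73370; balance=1989498-73370=1916128
3. interest=⌊1916128·118/10000⌋=22610; principal=96846-22610=74236; balance=1916128-74236=1841892
4. interest=⌊1841892·118/10000⌋=21734; principal=96846-21734=75112; balance=1841892-75112=1766780
5. interest=⌊1766780·118/10000⌋=20848; principal=96846-20848=75998; balance=1766780-75998=1690782
6. interest=⌊1690782·118/10000⌋=19951; principal=96846-19951=76895; balance=1690782-76895=1613887
7. interest=⌊1613887·118/10000⌋=19043; principal=96846-19043=77803; balance=1613887-77803=1536084
8. interest=⌊1536084·118/10000⌋=18125; principal=96846-18125=78721; balance=1536084-78721=1457363
9. interest=⌊1457363·118/10000⌋=17196; principal=96846-17196=79650; balance=1457363-79650=1377713
10. interest=⌊1377713·118/10000⌋=16257; principal=96846-16257=80589; balance=1377713-80589=1297124
11. interest=⌊1297124·118/10000⌋=15306; principal=96846-15306=81540; balance=1297124-81540=1215584
12. interest=⌊1215584·118/10000⌋=14343; principal=96846-14343=82503; balance=1215584-82503=1133081
13. interest=⌊1133081·118/10000⌋=13370; principal=96846-13370=83476; balance=1133081-83476=1049605
14. interest=⌊1049605·118/10000⌋=12385; principal=96846-12385=84461; balance=1049605-84461=965144
15. interest=⌊965144·118/10000⌋=11388; principal=96846-11388=85458; balance=965144-85458=879686
16. interest=⌊879686·118/10000⌋=10380; principal=96846-10380=86466; balance=879686-86466=793220
17. interest=⌊793220·118/10000⌋=9359; principal=96846-9359=87487; balance=793220-87487=705733
18. interest=⌊705733·118/10000⌋=8327; principal=96846-8327=88519; balance=705733-88519=617214
19. interest=⌊617214·118/10000⌋=7283; principal=96846-7283=89563; balance=617214-89563=527651
20. interest=⌊527651·118/10000⌋=6226; principal=96846-6226=90620; balance=527651-90620=437031
21. interest=⌊437031·118/10000⌋=5156; principal=96846-5156=91690; balance=437031-91690=345341
22. interest=⌊345341·118/10000⌋=4075; principal=96846-4075=92771; balance=345341-92771=252570
23. interest=⌊252570·118/10000⌋=2980; principal=96846-2980=93866; balance=252570-93866=158704
24. interest=⌊158704·118/10000⌋=1872; principal=96846-1872=94974; balance=158704-94974=63730
25. interest=⌊63730·118/10000⌋=752; principal=min(96846-752,63730)=63730; balance=63730-63730=0

1 24331 72515 1989498
2 23476 73370 1916128
3 22610 74236 1841892
4 21734 75112 1766780
5 20848 75998 1690782
6 19951 76895 1613887
7 19043 77803 1536084
8 18125 78721 1457363
9 17196 79650 1377713
10 16257 80589 1297124
11 15306 81540 1215584
12 14343 82503 1133081
13 13370 83476 1049605
14 12385 84461 965144
15 11388 85458 879686
16 10380 86466 793220
17 9359 87487 705733
18 8327 88519 617214
19 7283 89563 527651
20 6226 90620 437031
21 5156 91690 345341
22 4075 92771 252570
23 2980 93866 158704
24 1872 94974 63730
25 752 63730 0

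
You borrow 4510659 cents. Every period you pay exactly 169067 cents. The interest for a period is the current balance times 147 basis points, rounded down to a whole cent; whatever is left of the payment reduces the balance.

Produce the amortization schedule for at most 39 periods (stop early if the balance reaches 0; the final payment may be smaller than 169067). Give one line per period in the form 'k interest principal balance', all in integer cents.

1. interest=⌊4510659·147/10000⌋=66306; principal=169067-66306=102761; balance=4510659-102761=4407898
2. interest=⌊4407898·147/10000⌋=64796; principal=169067-64796=104271; balance=4407898-104271=4303627
3. interest=⌊4303627·147/10000⌋=63263; principal=169067-63263=105804; balance=4303627-105804=4197823
4. interest=⌊4197823·147/10000⌋=61707; principal=169067-61707=107360; balance=4197823-107360=4090463
5. interest=⌊4090463·147/10000⌋=60129; principal=169067-60129=108938; balance=4090463-108938=3981525
6. interest=⌊3981525·147/10000⌋=58528; principal=169067-58528=110539; balance=3981525-110539=3870986
7. interest=⌊3870986·147/10000⌋=56903; principal=169067-56903=112164; balance=3870986-112164=3758822
8. interest=⌊3758822·147/10000⌋=55254; principal=169067-55254=113813; balance=3758822-113813=3645009
9. interest=⌊3645009·147/10000⌋=53581; principal=169067-53581=115486; balance=3645009-115486=3529523
10. interest=⌊3529523·147/10000⌋=51883; principal=169067-51883=117184; balance=3529523-117184=3412339
11. interest=⌊3412339·147/10000⌋=50161; principal=169067-50161=118906; balance=3412339-118906=3293433
12. interest=⌊3293433·147/10000⌋=48413; principal=169067-48413=120654; balance=3293433-120654=3172779
13. interest=⌊3172779·147/10000⌋=46639; principal=169067-46639=122428; balance=3172779-122428=3050351
14. interest=⌊3050351·147/10000⌋=44840; principal=169067-44840=124227; balance=3050351-124227=2926124
15. interest=⌊2926124·147/10000⌋=43014; principal=169067-43014=126053; balance=2926124-126053=2800071
16. interest=⌊2800071·147/10000⌋=41161; principal=169067-41161=127906; balance=2800071-127906=2672165
17. interest=⌊2672165·147/10000⌋=39280; principal=169067-39280=129787; balance=2672165-129787=2542378
18. interest=⌊2542378·147/10000⌋=37372; principal=169067-37372=131695; balance=2542378-131695=2410683
19. interest=⌊2410683·147/10000⌋=35437; principal=169067-35437=133630; balance=2410683-133630=2277053
20. interest=⌊2277053·147/10000⌋=33472; principal=169067-33472=135595; balance=2277053-135595=2141458
21. interest=⌊2141458·147/10000⌋=31479; principal=169067-31479=137588; balance=2141458-137588=2003870
22. interest=⌊2003870·147/10000⌋=29456; principal=169067-29456=139611; balance=2003870-139611=1864259
23. interest=⌊1864259·147/10000⌋=27404; principal=169067-27404=141663; balance=1864259-141663=1722596
24. interest=⌊1722596·147/10000⌋=25322; principal=169067-25322=143745; balance=1722596-143745=1578851
25. interest=⌊1578851·147/10000⌋=23209; principal=169067-23209=145858; balance=1578851-145858=1432993
26. interest=⌊1432993·147/10000⌋=21064; principal=169067-21064=148003; balance=1432993-148003=1284990
27. interest=⌊1284990·147/10000⌋=18889; principal=169067-18889=150178; balance=1284990-150178=1134812
28. interest=⌊1134812·147/10000⌋=16681; principal=169067-16681=152386; balance=1134812-152386=982426
29. interest=⌊982426·147/10000⌋=14441; principal=169067-14441=154626; balance=982426-154626=827800
30. interest=⌊827800·147/10000⌋=12168; principal=169067-12168=156899; balance=827800-156899=670901
31. interest=⌊670901·147/10000⌋=9862; principal=169067-9862=159205; balance=670901-159205=511696
32. interest=⌊511696·147/10000⌋=7521; principal=169067-7521=161546; balance=511696-161546=350150
33. interest=⌊350150·147/10000⌋=5147; principal=169067-5147=163920; balance=350150-163920=186230
34. interest=⌊186230·147/10000⌋=2737; principal=169067-2737=166330; balance=186230-166330=19900
35. interest=⌊19900·147/10000⌋=292; principal=min(169067-292,19900)=19900; balance=19900-19900=0

1 66306 102761 4407898
2 64796 104271 4303627
3 63263 105804 4197823
4 61707 107360 4090463
5 60129 108938 3981525
6 58528 110539 3870986
7 56903 112164 3758822
8 55254 113813 3645009
9 53581 115486 3529523
10 51883 117184 3412339
11 50161 118906 3293433
12 48413 120654 3172779
13 46639 122428 3050351
14 44840 124227 2926124
15 43014 126053 2800071
16 41161 127906 2672165
17 39280 129787 2542378
18 37372 131695 2410683
19 35437 133630 2277053
20 33472 135595 2141458
21 31479 137588 2003870
22 29456 139611 1864259
23 27404 141663 1722596
24 25322 143745 1578851
25 23209 145858 1432993
26 21064 148003 1284990
27 18889 150178 1134812
28 16681 152386 982426
29 14441 154626 827800
30 12168 156899 670901
31 9862 159205 511696
32 7521 161546 350150
33 5147 163920 186230
34 2737 166330 19900
35 292 19900 0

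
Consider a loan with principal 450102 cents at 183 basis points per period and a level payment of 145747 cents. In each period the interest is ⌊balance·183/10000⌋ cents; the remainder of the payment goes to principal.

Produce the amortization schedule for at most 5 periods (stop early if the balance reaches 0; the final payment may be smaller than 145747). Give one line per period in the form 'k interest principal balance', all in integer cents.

1 8236 137511 312591
2 5720 140027 172564
3 3157 142590 29974
4 548 29974 0

1. interest=⌊450102·183/10000⌋=8236; principal=145747-8236=137511; balance=450102-137511=312591
2. interest=⌊312591·183/10000⌋=5720; principal=145747-5720=140027; balance=312591-140027=172564
3. interest=⌊172564·183/10000⌋=3157; principal=145747-3157=142590; balance=172564-142590=29974
4. interest=⌊29974·183/10000⌋=548; principal=min(145747-548,29974)=29974; balance=29974-29974=0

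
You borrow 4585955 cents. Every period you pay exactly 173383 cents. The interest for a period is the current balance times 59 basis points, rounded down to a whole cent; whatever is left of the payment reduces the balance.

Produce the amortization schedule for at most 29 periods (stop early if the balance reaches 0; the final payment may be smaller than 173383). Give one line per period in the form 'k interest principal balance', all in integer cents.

1. interest=⌊4585955·59/10000⌋=27057; principal=173383-27057=146326; balance=4585955-146326=4439629
2. interest=⌊4439629·59/10000⌋=26193; principal=173383-26193=147190; balance=4439629-147190=4292439
3. interest=⌊4292439·59/10000⌋=25325; principal=173383-25325=148058; balance=4292439-148058=4144381
4. interest=⌊4144381·59/10000⌋=24451; principal=173383-24451=148932; balance=4144381-148932=3995449
5. interest=⌊3995449·59/10000⌋=23573; principal=173383-23573=149810; balance=3995449-149810=3845639
6. interest=⌊3845639·59/10000⌋=22689; principal=173383-22689=150694; balance=3845639-150694=3694945
7. interest=⌊3694945·59/10000⌋=21800; principal=173383-21800=151583; balance=3694945-151583=3543362
8. interest=⌊3543362·59/10000⌋=20905; principal=173383-20905=152478; balance=3543362-152478=3390884
9. interest=⌊3390884·59/10000⌋=20006; principal=173383-20006=153377; balance=3390884-153377=3237507
10. interest=⌊3237507·59/10000⌋=19101; principal=173383-19101=154282; balance=3237507-154282=3083225
11. interest=⌊3083225·59/10000⌋=18191; principal=173383-18191=155192; balance=3083225-155192=2928033
12. interest=⌊2928033·59/10000⌋=17275; principal=173383-17275=156108; balance=2928033-156108=2771925
13. interest=⌊2771925·59/10000⌋=16354; principal=173383-16354=157029; balance=2771925-157029=2614896
14. interest=⌊2614896·59/10000⌋=15427; principal=173383-15427=157956; balance=2614896-157956=2456940
15. interest=⌊2456940·59/10000⌋=14495; principal=173383-14495=158888; balance=2456940-158888=2298052
16. interest=⌊2298052·59/10000⌋=13558; principal=173383-13558=159825; balance=2298052-159825=2138227
17. interest=⌊2138227·59/10000⌋=12615; principal=173383-12615=160768; balance=2138227-160768=1977459
18. interest=⌊1977459·59/10000⌋=11667; principal=173383-11667=161716; balance=1977459-161716=1815743
19. interest=⌊1815743·59/10000⌋=10712; principal=173383-10712=162671; balance=1815743-162671=1653072
20. interest=⌊1653072·59/10000⌋=9753; principal=173383-9753=163630; balance=1653072-163630=1489442
21. interest=⌊1489442·59/10000⌋=8787; principal=173383-8787=164596; balance=1489442-164596=1324846
22. interest=⌊1324846·59/10000⌋=7816; principal=173383-7816=165567; balance=1324846-165567=1159279
23. interest=⌊1159279·59/10000⌋=6839; principal=173383-6839=166544; balance=1159279-166544=992735
24. interest=⌊992735·59/10000⌋=5857; principal=173383-5857=167526; balance=992735-167526=825209
25. interest=⌊825209·59/10000⌋=4868; principal=173383-4868=168515; balance=825209-168515=656694
26. interest=⌊656694·59/10000⌋=3874; principal=173383-3874=169509; balance=656694-169509=487185
27. interest=⌊487185·59/10000⌋=2874; principal=173383-2874=170509; balance=487185-170509=316676
28. interest=⌊316676·59/10000⌋=1868; principal=173383-1868=171515; balance=316676-171515=145161
29. interest=⌊145161·59/10000⌋=856; principal=min(173383-856,145161)=145161; balance=145161-145161=0

1 27057 146326 4439629
2 26193 147190 4292439
3 25325 148058 4144381
4 24451 148932 3995449
5 23573 149810 3845639
6 22689 150694 3694945
7 21800 151583 3543362
8 20905 152478 3390884
9 20006 153377 3237507
10 19101 154282 3083225
11 18191 155192 2928033
12 17275 156108 2771925
13 16354 157029 2614896
14 15427 157956 2456940
15 14495 158888 2298052
16 13558 159825 2138227
17 12615 160768 1977459
18 11667 161716 1815743
19 10712 162671 1653072
20 9753 163630 1489442
21 8787 164596 1324846
22 7816 165567 1159279
23 6839 166544 992735
24 5857 167526 825209
25 4868 168515 656694
26 3874 169509 487185
27 2874 170509 316676
28 1868 171515 145161
29 856 145161 0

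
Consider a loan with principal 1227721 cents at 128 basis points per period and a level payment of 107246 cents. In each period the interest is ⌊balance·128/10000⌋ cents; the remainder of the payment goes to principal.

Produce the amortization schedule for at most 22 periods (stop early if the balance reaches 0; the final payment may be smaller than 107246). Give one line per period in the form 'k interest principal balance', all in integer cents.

1. interest=⌊1227721·128/10000⌋=15714; principal=107246-15714=91532; balance=1227721-91532=1136189
2. interest=⌊1136189·128/10000⌋=14543; principal=107246-14543=92703; balance=1136189-92703=1043486
3. interest=⌊1043486·128/10000⌋=13356; principal=107246-13356=93890; balance=1043486-93890=949596
4. interest=⌊949596·128/10000⌋=12154; principal=107246-12154=95092; balance=949596-95092=854504
5. interest=⌊854504·128/10000⌋=10937; principal=107246-10937=96309; balance=854504-96309=758195
6. interest=⌊758195·128/10000⌋=9704; principal=107246-9704=97542; balance=758195-97542=660653
7. interest=⌊660653·128/10000⌋=8456; principal=107246-8456=98790; balance=660653-98790=561863
8. interest=⌊561863·128/10000⌋=7191; principal=107246-7191=100055; balance=561863-100055=461808
9. interest=⌊461808·128/10000⌋=5911; principal=107246-5911=101335; balance=461808-101335=360473
10. interest=⌊360473·128/10000⌋=4614; principal=107246-4614=102632; balance=360473-102632=257841
11. interest=⌊257841·128/10000⌋=3300; principal=107246-3300=103946; balance=257841-103946=153895
12. interest=⌊153895·128/10000⌋=1969; principal=107246-1969=105277; balance=153895-105277=48618
13. interest=⌊48618·128/10000⌋=622; principal=min(107246-622,48618)=48618; balance=48618-48618=0

1 15714 91532 1136189
2 14543 92703 1043486
3 13356 93890 949596
4 12154 95092 854504
5 10937 96309 758195
6 9704 97542 660653
7 8456 98790 561863
8 7191 100055 461808
9 5911 101335 360473
10 4614 102632 257841
11 3300 103946 153895
12 1969 105277 48618
13 622 48618 0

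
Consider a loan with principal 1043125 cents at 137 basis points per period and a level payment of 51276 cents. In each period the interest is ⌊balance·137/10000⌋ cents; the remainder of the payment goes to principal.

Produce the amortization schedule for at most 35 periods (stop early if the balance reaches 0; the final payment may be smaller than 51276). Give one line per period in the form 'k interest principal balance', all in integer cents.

1. interest=⌊1043125·137/10000⌋=14290; principal=51276-14290=36986; balance=1043125-36986=1006139
2. interest=⌊1006139·137/10000⌋=13784; principal=51276-13784=37492; balance=1006139-37492=968647
3. interest=⌊968647·137/10000⌋=13270; principal=51276-13270=38006; balance=968647-38006=930641
4. interest=⌊930641·137/10000⌋=12749; principal=51276-12749=38527; balance=930641-38527=892114
5. interest=⌊892114·137/10000⌋=12221; principal=51276-12221=39055; balance=892114-39055=853059
6. interest=⌊853059·137/10000⌋=11686; principal=51276-11686=39590; balance=853059-39590=813469
7. interest=⌊813469·137/10000⌋=11144; principal=51276-11144=40132; balance=813469-40132=773337
8. interest=⌊773337·137/10000⌋=10594; principal=51276-10594=40682; balance=773337-40682=732655
9. interest=⌊732655·137/10000⌋=10037; principal=51276-10037=41239; balance=732655-41239=691416
10. interest=⌊691416·137/10000⌋=9472; principal=51276-9472=41804; balance=691416-41804=649612
11. interest=⌊649612·137/10000⌋=8899; principal=51276-8899=42377; balance=649612-42377=607235
12. interest=⌊607235·137/10000⌋=8319; principal=51276-8319=42957; balance=607235-42957=564278
13. interest=⌊564278·137/10000⌋=7730; principal=51276-7730=43546; balance=564278-43546=520732
14. interest=⌊520732·137/10000⌋=7134; principal=51276-7134=44142; balance=520732-44142=476590
15. interest=⌊476590·137/10000⌋=6529; principal=51276-6529=44747; balance=476590-44747=431843
16. interest=⌊431843·137/10000⌋=5916; principal=51276-5916=45360; balance=431843-45360=386483
17. interest=⌊386483·137/10000⌋=5294; principal=51276-5294=45982; balance=386483-45982=340501
18. interest=⌊340501·137/10000⌋=4664; principal=51276-4664=46612; balance=340501-46612=293889
19. interest=⌊293889·137/10000⌋=4026; principal=51276-4026=47250; balance=293889-47250=246639
20. interest=⌊246639·137/10000⌋=3378; principal=51276-3378=47898; balance=246639-47898=198741
21. interest=⌊198741·137/10000⌋=2722; principal=51276-2722=48554; balance=198741-48554=150187
22. interest=⌊150187·137/10000⌋=2057; principal=51276-2057=49219; balance=150187-49219=100968
23. interest=⌊100968·137/10000⌋=1383; principal=51276-1383=49893; balance=100968-49893=51075
24. interest=⌊51075·137/10000⌋=699; principal=51276-699=50577; balance=51075-50577=498
25. interest=⌊498·137/10000⌋=6; principal=min(51276-6,498)=498; balance=498-498=0

1 14290 36986 1006139
2 13784 37492 968647
3 13270 38006 930641
4 12749 38527 892114
5 12221 39055 853059
6 11686 39590 813469
7 11144 40132 773337
8 10594 40682 732655
9 10037 41239 691416
10 9472 41804 649612
11 8899 42377 607235
12 8319 42957 564278
13 7730 43546 520732
14 7134 44142 476590
15 6529 44747 431843
16 5916 45360 386483
17 5294 45982 340501
18 4664 46612 293889
19 4026 47250 246639
20 3378 47898 198741
21 2722 48554 150187
22 2057 49219 100968
23 1383 49893 51075
24 699 50577 498
25 6 498 0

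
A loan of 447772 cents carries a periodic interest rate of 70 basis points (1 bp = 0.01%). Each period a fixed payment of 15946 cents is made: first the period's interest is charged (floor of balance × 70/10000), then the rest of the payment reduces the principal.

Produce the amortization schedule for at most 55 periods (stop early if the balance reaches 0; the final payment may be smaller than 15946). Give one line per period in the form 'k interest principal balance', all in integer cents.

1. interest=⌊447772·70/10000⌋=3134; principal=15946-3134=12812; balance=447772-12812=434960
2. interest=⌊434960·70/10000⌋=3044; principal=15946-3044=12902; balance=434960-12902=422058
3. interest=⌊422058·70/10000⌋=2954; principal=15946-2954=12992; balance=422058-12992=409066
4. interest=⌊409066·70/10000⌋=2863; principal=15946-2863=13083; balance=409066-13083=395983
5. interest=⌊395983·70/10000⌋=2771; principal=15946-2771=13175; balance=395983-13175=382808
6. interest=⌊382808·70/10000⌋=2679; principal=15946-2679=13267; balance=382808-13267=369541
7. interest=⌊369541·70/10000⌋=2586; principal=15946-2586=13360; balance=369541-13360=356181
8. interest=⌊356181·70/10000⌋=2493; principal=15946-2493=13453; balance=356181-13453=342728
9. interest=⌊342728·70/10000⌋=2399; principal=15946-2399=13547; balance=342728-13547=329181
10. interest=⌊329181·70/10000⌋=2304; principal=15946-2304=13642; balance=329181-13642=315539
11. interest=⌊315539·70/10000⌋=2208; principal=15946-2208=13738; balance=315539-13738=301801
12. interest=⌊301801·70/10000⌋=2112; principal=15946-2112=13834; balance=301801-13834=287967
13. interest=⌊287967·70/10000⌋=2015; principal=15946-2015=13931; balance=287967-13931=274036
14. interest=⌊274036·70/10000⌋=1918; principal=15946-1918=14028; balance=274036-14028=260008
15. interest=⌊260008·70/10000⌋=1820; principal=15946-1820=14126; balance=260008-14126=245882
16. interest=⌊245882·70/10000⌋=1721; principal=15946-1721=14225; balance=245882-14225=231657
17. interest=⌊231657·70/10000⌋=1621; principal=15946-1621=14325; balance=231657-14325=217332
18. interest=⌊217332·70/10000⌋=1521; principal=15946-1521=14425; balance=217332-14425=202907
19. interest=⌊202907·70/10000⌋=1420; principal=15946-1420=14526; balance=202907-14526=188381
20. interest=⌊188381·70/10000⌋=1318; principal=15946-1318=14628; balance=188381-14628=173753
21. interest=⌊173753·70/10000⌋=1216; principal=15946-1216=14730; balance=173753-14730=159023
22. interest=⌊159023·70/10000⌋=1113; principal=15946-1113=14833; balance=159023-14833=144190
23. interest=⌊144190·70/10000⌋=1009; principal=15946-1009=14937; balance=144190-14937=129253
24. interest=⌊129253·70/10000⌋=904; principal=15946-904=15042; balance=129253-15042=114211
25. interest=⌊114211·70/10000⌋=799; principal=15946-799=15147; balance=114211-15147=99064
26. interest=⌊99064·70/10000⌋=693; principal=15946-693=15253; balance=99064-15253=83811
27. interest=⌊83811·70/10000⌋=586; principal=15946-586=15360; balance=83811-15360=68451
28. interest=⌊68451·70/10000⌋=479; principal=15946-479=15467; balance=68451-15467=52984
29. interest=⌊52984·70/10000⌋=370; principal=15946-370=15576; balance=52984-15576=37408
30. interest=⌊37408·70/10000⌋=261; principal=15946-261=15685; balance=37408-15685=21723
31. interest=⌊21723·70/10000⌋=152; principal=15946-152=15794; balance=21723-15794=5929
32. interest=⌊5929·70/10000⌋=41; principal=min(15946-41,5929)=5929; balance=5929-5929=0

1 3134 12812 434960
2 3044 12902 422058
3 2954 12992 409066
4 2863 13083 395983
5 2771 13175 382808
6 2679 13267 369541
7 2586 13360 356181
8 2493 13453 342728
9 2399 13547 329181
10 2304 13642 315539
11 2208 13738 301801
12 2112 13834 287967
13 2015 13931 274036
14 1918 14028 260008
15 1820 14126 245882
16 1721 14225 231657
17 1621 14325 217332
18 1521 14425 202907
19 1420 14526 188381
20 1318 14628 173753
21 1216 14730 159023
22 1113 14833 144190
23 1009 14937 129253
24 904 15042 114211
25 799 15147 99064
26 693 15253 83811
27 586 15360 68451
28 479 15467 52984
29 370 15576 37408
30 261 15685 21723
31 152 15794 5929
32 41 5929 0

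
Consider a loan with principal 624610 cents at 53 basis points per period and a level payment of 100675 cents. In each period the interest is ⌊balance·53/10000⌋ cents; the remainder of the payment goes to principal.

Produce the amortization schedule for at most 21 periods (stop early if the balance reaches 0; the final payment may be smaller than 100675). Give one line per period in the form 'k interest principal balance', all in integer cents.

1 3310 97365 527245
2 2794 97881 429364
3 2275 98400 330964
4 1754 98921 232043
5 1229 99446 132597
6 702 99973 32624
7 172 32624 0

1. interest=⌊624610·53/10000⌋=3310; principal=100675-3310=97365; balance=624610-97365=527245
2. interest=⌊527245·53/10000⌋=2794; principal=100675-2794=97881; balance=527245-97881=429364
3. interest=⌊429364·53/10000⌋=2275; principal=100675-2275=98400; balance=429364-98400=330964
4. interest=⌊330964·53/10000⌋=1754; principal=100675-1754=98921; balance=330964-98921=232043
5. interest=⌊232043·53/10000⌋=1229; principal=100675-1229=99446; balance=232043-99446=132597
6. interest=⌊132597·53/10000⌋=702; principal=100675-702=99973; balance=132597-99973=32624
7. interest=⌊32624·53/10000⌋=172; principal=min(100675-172,32624)=32624; balance=32624-32624=0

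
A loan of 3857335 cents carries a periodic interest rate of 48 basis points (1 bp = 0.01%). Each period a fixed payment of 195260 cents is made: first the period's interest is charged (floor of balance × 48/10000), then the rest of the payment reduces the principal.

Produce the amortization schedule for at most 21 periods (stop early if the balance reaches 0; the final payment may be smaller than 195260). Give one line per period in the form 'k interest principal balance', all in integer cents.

1 18515 176745 3680590
2 17666 177594 3502996
3 16814 178446 3324550
4 15957 179303 3145247
5 15097 180163 2965084
6 14232 181028 2784056
7 13363 181897 2602159
8 12490 182770 2419389
9 11613 183647 2235742
10 10731 184529 2051213
11 9845 185415 1865798
12 8955 186305 1679493
13 8061 187199 1492294
14 7163 188097 1304197
15 6260 189000 1115197
16 5352 189908 925289
17 4441 190819 734470
18 3525 191735 542735
19 2605 192655 350080
20 1680 193580 156500
21 751 156500 0

1. interest=⌊3857335·48/10000⌋=18515; principal=195260-18515=176745; balance=3857335-176745=3680590
2. interest=⌊3680590·48/10000⌋=17666; principal=195260-17666=177594; balance=3680590-177594=3502996
3. interest=⌊3502996·48/10000⌋=16814; principal=195260-16814=178446; balance=3502996-178446=3324550
4. interest=⌊3324550·48/10000⌋=15957; principal=195260-15957=179303; balance=3324550-179303=3145247
5. interest=⌊3145247·48/10000⌋=15097; principal=195260-15097=180163; balance=3145247-180163=2965084
6. interest=⌊2965084·48/10000⌋=14232; principal=195260-14232=181028; balance=2965084-181028=2784056
7. interest=⌊2784056·48/10000⌋=13363; principal=195260-13363=181897; balance=2784056-181897=2602159
8. interest=⌊2602159·48/10000⌋=12490; principal=195260-12490=182770; balance=2602159-182770=2419389
9. interest=⌊2419389·48/10000⌋=11613; principal=195260-11613=183647; balance=2419389-183647=2235742
10. interest=⌊2235742·48/10000⌋=10731; principal=195260-10731=184529; balance=2235742-184529=2051213
11. interest=⌊2051213·48/10000⌋=9845; principal=195260-9845=185415; balance=2051213-185415=1865798
12. interest=⌊1865798·48/10000⌋=8955; principal=195260-8955=186305; balance=1865798-186305=1679493
13. interest=⌊1679493·48/10000⌋=8061; principal=195260-8061=187199; balance=1679493-187199=1492294
14. interest=⌊1492294·48/10000⌋=7163; principal=195260-7163=188097; balance=1492294-188097=1304197
15. interest=⌊1304197·48/10000⌋=6260; principal=195260-6260=189000; balance=1304197-189000=1115197
16. interest=⌊1115197·48/10000⌋=5352; principal=195260-5352=189908; balance=1115197-189908=925289
17. interest=⌊925289·48/10000⌋=4441; principal=195260-4441=190819; balance=925289-190819=734470
18. interest=⌊734470·48/10000⌋=3525; principal=195260-3525=191735; balance=734470-191735=542735
19. interest=⌊542735·48/10000⌋=2605; principal=195260-2605=192655; balance=542735-192655=350080
20. interest=⌊350080·48/10000⌋=1680; principal=195260-1680=193580; balance=350080-193580=156500
21. interest=⌊156500·48/10000⌋=751; principal=min(195260-751,156500)=156500; balance=156500-156500=0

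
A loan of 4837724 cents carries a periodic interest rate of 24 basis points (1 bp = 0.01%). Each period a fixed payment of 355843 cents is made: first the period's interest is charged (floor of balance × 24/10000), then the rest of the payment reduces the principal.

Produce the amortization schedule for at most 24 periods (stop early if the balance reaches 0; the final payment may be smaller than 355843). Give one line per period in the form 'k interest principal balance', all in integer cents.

1. interest=⌊4837724·24/10000⌋=11610; principal=355843-11610=344233; balance=4837724-344233=4493491
2. interest=⌊4493491·24/10000⌋=10784; principal=355843-10784=345059; balance=4493491-345059=4148432
3. interest=⌊4148432·24/10000⌋=9956; principal=355843-9956=345887; balance=4148432-345887=3802545
4. interest=⌊3802545·24/10000⌋=9126; principal=355843-9126=346717; balance=3802545-346717=3455828
5. interest=⌊3455828·24/10000⌋=8293; principal=355843-8293=347550; balance=3455828-347550=3108278
6. interest=⌊3108278·24/10000⌋=7459; principal=355843-7459=348384; balance=3108278-348384=2759894
7. interest=⌊2759894·24/10000⌋=6623; principal=355843-6623=349220; balance=2759894-349220=2410674
8. interest=⌊2410674·24/10000⌋=5785; principal=355843-5785=350058; balance=2410674-350058=2060616
9. interest=⌊2060616·24/10000⌋=4945; principal=355843-4945=350898; balance=2060616-350898=1709718
10. interest=⌊1709718·24/10000⌋=4103; principal=355843-4103=351740; balance=1709718-351740=1357978
11. interest=⌊1357978·24/10000⌋=3259; principal=355843-3259=352584; balance=1357978-352584=1005394
12. interest=⌊1005394·24/10000⌋=2412; principal=355843-2412=353431; balance=1005394-353431=651963
13. interest=⌊651963·24/10000⌋=1564; principal=355843-1564=354279; balance=651963-354279=297684
14. interest=⌊297684·24/10000⌋=714; principal=min(355843-714,297684)=297684; balance=297684-297684=0

1 11610 344233 4493491
2 10784 345059 4148432
3 9956 345887 3802545
4 9126 346717 3455828
5 8293 347550 3108278
6 7459 348384 2759894
7 6623 349220 2410674
8 5785 350058 2060616
9 4945 350898 1709718
10 4103 351740 1357978
11 3259 352584 1005394
12 2412 353431 651963
13 1564 354279 297684
14 714 297684 0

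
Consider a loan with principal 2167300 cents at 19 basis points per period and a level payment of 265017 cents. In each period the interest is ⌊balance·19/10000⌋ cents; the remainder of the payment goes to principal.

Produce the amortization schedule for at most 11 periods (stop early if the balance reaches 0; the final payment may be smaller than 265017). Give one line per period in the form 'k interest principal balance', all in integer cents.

1. interest=⌊2167300·19/10000⌋=4117; principal=265017-4117=260900; balance=2167300-260900=1906400
2. interest=⌊1906400·19/10000⌋=3622; principal=265017-3622=261395; balance=1906400-261395=1645005
3. interest=⌊1645005·19/10000⌋=3125; principal=265017-3125=261892; balance=1645005-261892=1383113
4. interest=⌊1383113·19/10000⌋=2627; principal=265017-2627=262390; balance=1383113-262390=1120723
5. interest=⌊1120723·19/10000⌋=2129; principal=265017-2129=262888; balance=1120723-262888=857835
6. interest=⌊857835·19/10000⌋=1629; principal=265017-1629=263388; balance=857835-263388=594447
7. interest=⌊594447·19/10000⌋=1129; principal=265017-1129=263888; balance=594447-263888=330559
8. interest=⌊330559·19/10000⌋=628; principal=265017-628=264389; balance=330559-264389=66170
9. interest=⌊66170·19/10000⌋=125; principal=min(265017-125,66170)=66170; balance=66170-66170=0

1 4117 260900 1906400
2 3622 261395 1645005
3 3125 261892 1383113
4 2627 262390 1120723
5 2129 262888 857835
6 1629 263388 594447
7 1129 263888 330559
8 628 264389 66170
9 125 66170 0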